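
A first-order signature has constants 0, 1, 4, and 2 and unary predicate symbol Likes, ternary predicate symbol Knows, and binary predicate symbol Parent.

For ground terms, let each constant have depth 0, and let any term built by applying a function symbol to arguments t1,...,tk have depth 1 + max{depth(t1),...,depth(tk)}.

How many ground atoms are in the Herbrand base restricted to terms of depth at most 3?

84

First count ground terms of depth ≤ 3.
With no function symbols every ground term is a constant, so there are exactly 4 ground terms at every depth bound.
N_0 = 4
N_1 = 4
N_2 = 4
N_3 = 4
So |H| = 4.
Ground atoms are formed by filling each argument slot of a predicate with a term from H, so an r-ary predicate gives |H|^r atoms:
  Likes: 4;  Knows: 4^3 = 64;  Parent: 4^2 = 16
Total ground atoms: 4 + 64 + 16 = 84.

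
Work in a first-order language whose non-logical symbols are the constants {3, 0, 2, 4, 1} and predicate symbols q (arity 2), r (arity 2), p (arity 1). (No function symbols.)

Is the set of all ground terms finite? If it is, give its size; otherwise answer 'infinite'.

5

There are no function symbols, so every ground term is one of the 5 constants.
The Herbrand universe is {3, 0, 2, 4, 1}, which is finite with 5 elements.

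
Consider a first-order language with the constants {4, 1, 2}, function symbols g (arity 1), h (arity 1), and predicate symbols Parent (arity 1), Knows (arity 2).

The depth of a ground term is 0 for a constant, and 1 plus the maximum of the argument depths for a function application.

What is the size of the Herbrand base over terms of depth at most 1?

90

First count ground terms of depth ≤ 1.
Let N_k count ground terms of depth at most k. Each non-constant term of depth ≤ k is some function symbol applied to depth-≤(k−1) arguments, giving N_k = 3 + N_{k-1} + N_{k-1}.
N_0 = 3
N_1 = 3 + 3 + 3 = 9
Explicitly: 4, 1, 2, g(4), g(1), g(2), h(4), h(1), h(2).
So |H| = 9.
Ground atoms are formed by filling each argument slot of a predicate with a term from H, so an r-ary predicate gives |H|^r atoms:
  Parent: 9;  Knows: 9^2 = 81
Total ground atoms: 9 + 81 = 90.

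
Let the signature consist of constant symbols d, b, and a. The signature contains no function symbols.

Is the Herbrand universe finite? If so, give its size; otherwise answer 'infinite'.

There are no function symbols, so every ground term is one of the 3 constants.
The Herbrand universe is {d, b, a}, which is finite with 3 elements.

3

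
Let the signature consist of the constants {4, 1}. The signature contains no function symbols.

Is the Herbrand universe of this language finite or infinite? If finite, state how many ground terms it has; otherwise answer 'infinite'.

There are no function symbols, so every ground term is one of the 2 constants.
The Herbrand universe is {4, 1}, which is finite with 2 elements.

2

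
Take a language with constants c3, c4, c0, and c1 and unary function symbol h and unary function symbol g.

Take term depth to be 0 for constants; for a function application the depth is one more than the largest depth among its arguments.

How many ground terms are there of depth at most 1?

12

If N_k denotes the number of depth-≤k ground terms, the 4 constants give N_0 = 4, and each function symbol of arity r contributes N_{k-1}^r new terms at level k: N_k = 4 + N_{k-1} + N_{k-1}.
N_0 = 4
N_1 = 4 + 4 + 4 = 12
Explicitly: c3, c4, c0, c1, h(c3), h(c4), h(c0), h(c1), g(c3), g(c4), g(c0), g(c1).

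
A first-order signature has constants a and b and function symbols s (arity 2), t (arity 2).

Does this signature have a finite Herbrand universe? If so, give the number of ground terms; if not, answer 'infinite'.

The signature has at least one function symbol (s, arity 2) and at least one constant (a).
Iterating s gives infinitely many distinct ground terms: a, s(a, a), s(s(a, a), s(a, a)), ...
So the Herbrand universe is infinite.

infinite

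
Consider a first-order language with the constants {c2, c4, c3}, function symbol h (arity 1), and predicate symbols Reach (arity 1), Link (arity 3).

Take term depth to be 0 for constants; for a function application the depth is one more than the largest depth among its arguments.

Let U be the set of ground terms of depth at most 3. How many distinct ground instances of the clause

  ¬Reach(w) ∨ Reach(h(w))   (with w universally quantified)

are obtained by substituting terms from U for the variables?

Ground terms of depth ≤ 3:
  Count level by level. With function symbols h/1, the terms of depth ≤ k are the 3 constants together with each function applied to depth-≤(k−1) tuples, so N_k = 3 + N_{k-1}.
  N_0 = 3
  N_1 = 3 + 3 = 6
  N_2 = 3 + 6 = 9
  N_3 = 3 + 9 = 12
  Explicitly: c2, c4, c3, h(c2), h(c4), h(c3), h(h(c2)), h(h(c4)), h(h(c3)), h(h(h(c2))), h(h(h(c4))), h(h(h(c3))).
So there are 12 ground terms available for substitution.
The variable w ranges independently over the available ground terms, and distinct assignments produce distinct instances.
Number of ground instances = 12.

12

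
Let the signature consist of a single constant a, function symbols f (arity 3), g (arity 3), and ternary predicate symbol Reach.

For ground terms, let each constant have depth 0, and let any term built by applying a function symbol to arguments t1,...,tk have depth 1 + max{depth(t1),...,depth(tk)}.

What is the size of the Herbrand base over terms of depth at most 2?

First count ground terms of depth ≤ 2.
If N_k denotes the number of depth-≤k ground terms, the 1 constant gives N_0 = 1, and each function symbol of arity r contributes N_{k-1}^r new terms at level k: N_k = 1 + N_{k-1}^3 + N_{k-1}^3.
N_0 = 1
N_1 = 1 + 1^3 + 1^3 = 3
N_2 = 1 + 3^3 + 3^3 = 55
So |H| = 55.
A ground atom is a predicate applied to a tuple of terms from H, so the count is the sum over predicates of |H|^arity:
  Reach: 55^3 = 166375
Total ground atoms: 166375.

166375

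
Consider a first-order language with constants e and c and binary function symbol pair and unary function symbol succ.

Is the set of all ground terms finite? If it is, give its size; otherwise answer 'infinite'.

The signature has at least one function symbol (pair, arity 2) and at least one constant (e).
Iterating pair gives infinitely many distinct ground terms: e, pair(e, e), pair(pair(e, e), pair(e, e)), ...
So the Herbrand universe is infinite.

infinite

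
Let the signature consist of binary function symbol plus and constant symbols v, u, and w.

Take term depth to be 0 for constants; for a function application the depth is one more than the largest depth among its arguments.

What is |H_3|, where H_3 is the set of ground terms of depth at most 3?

Count level by level. With function symbols plus/2, the terms of depth ≤ k are the 3 constants together with each function applied to depth-≤(k−1) tuples, so N_k = 3 + N_{k-1}^2.
N_0 = 3
N_1 = 3 + 3^2 = 12
N_2 = 3 + 12^2 = 147
N_3 = 3 + 147^2 = 21612

21612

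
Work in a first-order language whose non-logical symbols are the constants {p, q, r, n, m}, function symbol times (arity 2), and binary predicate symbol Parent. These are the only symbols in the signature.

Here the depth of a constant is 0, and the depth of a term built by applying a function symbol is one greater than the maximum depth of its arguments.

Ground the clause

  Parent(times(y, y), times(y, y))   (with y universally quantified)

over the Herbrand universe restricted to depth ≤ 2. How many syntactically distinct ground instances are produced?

905

Ground terms of depth ≤ 2:
  Write N_k for the number of ground terms of depth ≤ k. A term of depth ≤ k is either a constant or a function symbol applied to arguments of depth ≤ k−1, so N_k = 5 + N_{k-1}^2.
  N_0 = 5
  N_1 = 5 + 5^2 = 30
  N_2 = 5 + 30^2 = 905
So there are 905 ground terms available for substitution.
There is 1 variable to instantiate (y),  occurring in at least one literal, so different choices give different ground instances.
Number of ground instances = 905.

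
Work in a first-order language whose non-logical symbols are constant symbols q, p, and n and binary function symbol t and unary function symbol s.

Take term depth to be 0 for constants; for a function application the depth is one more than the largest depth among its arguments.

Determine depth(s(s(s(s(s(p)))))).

5

depth(s(p)) = 1 + depth(p) = 1 + 0 = 1
depth(s(s(p))) = 1 + depth(s(p)) = 1 + 1 = 2
depth(s(s(s(p)))) = 1 + depth(s(s(p))) = 1 + 2 = 3
depth(s(s(s(s(p))))) = 1 + depth(s(s(s(p)))) = 1 + 3 = 4
depth(s(s(s(s(s(p)))))) = 1 + depth(s(s(s(s(p))))) = 1 + 4 = 5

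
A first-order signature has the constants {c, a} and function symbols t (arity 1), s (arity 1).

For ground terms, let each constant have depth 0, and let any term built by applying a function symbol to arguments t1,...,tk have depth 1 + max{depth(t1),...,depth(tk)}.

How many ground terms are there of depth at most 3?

30

Let N_k count ground terms of depth at most k. Each non-constant term of depth ≤ k is some function symbol applied to depth-≤(k−1) arguments, giving N_k = 2 + N_{k-1} + N_{k-1}.
N_0 = 2
N_1 = 2 + 2 + 2 = 6
N_2 = 2 + 6 + 6 = 14
N_3 = 2 + 14 + 14 = 30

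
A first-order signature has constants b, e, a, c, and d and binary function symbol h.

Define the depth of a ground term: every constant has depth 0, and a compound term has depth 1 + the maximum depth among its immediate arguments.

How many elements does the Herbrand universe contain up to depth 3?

Write N_k for the number of ground terms of depth ≤ k. A term of depth ≤ k is either a constant or a function symbol applied to arguments of depth ≤ k−1, so N_k = 5 + N_{k-1}^2.
N_0 = 5
N_1 = 5 + 5^2 = 30
N_2 = 5 + 30^2 = 905
N_3 = 5 + 905^2 = 819030

819030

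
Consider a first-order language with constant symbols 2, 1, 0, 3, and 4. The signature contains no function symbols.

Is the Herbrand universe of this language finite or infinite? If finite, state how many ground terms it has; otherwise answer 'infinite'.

There are no function symbols, so every ground term is one of the 5 constants.
The Herbrand universe is {2, 1, 0, 3, 4}, which is finite with 5 elements.

5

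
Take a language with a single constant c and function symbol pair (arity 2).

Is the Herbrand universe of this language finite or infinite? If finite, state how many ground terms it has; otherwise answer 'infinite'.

infinite

The signature has at least one function symbol (pair, arity 2) and at least one constant (c).
Iterating pair gives infinitely many distinct ground terms: c, pair(c, c), pair(pair(c, c), pair(c, c)), ...
So the Herbrand universe is infinite.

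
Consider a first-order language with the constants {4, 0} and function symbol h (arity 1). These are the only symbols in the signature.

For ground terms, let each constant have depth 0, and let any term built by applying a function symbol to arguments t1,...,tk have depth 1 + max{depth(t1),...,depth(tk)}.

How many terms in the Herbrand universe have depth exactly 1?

If N_k denotes the number of depth-≤k ground terms, the 2 constants give N_0 = 2, and each function symbol of arity r contributes N_{k-1}^r new terms at level k: N_k = 2 + N_{k-1}.
N_0 = 2
N_1 = 2 + 2 = 4
Terms of depth exactly 1: N_1 − N_0 = 4 − 2 = 2.

2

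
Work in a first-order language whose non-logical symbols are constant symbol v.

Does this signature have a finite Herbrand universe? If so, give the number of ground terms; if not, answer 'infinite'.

There are no function symbols, so the only ground term is the single constant.
The Herbrand universe is {v}, finite with 1 element.

1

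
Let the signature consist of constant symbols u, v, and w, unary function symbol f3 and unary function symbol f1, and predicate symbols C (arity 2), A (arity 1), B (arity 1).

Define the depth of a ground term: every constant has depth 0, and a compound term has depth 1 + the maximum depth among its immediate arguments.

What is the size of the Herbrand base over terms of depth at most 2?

483

First count ground terms of depth ≤ 2.
If N_k denotes the number of depth-≤k ground terms, the 3 constants give N_0 = 3, and each function symbol of arity r contributes N_{k-1}^r new terms at level k: N_k = 3 + N_{k-1} + N_{k-1}.
N_0 = 3
N_1 = 3 + 3 + 3 = 9
N_2 = 3 + 9 + 9 = 21
So |H| = 21.
A ground atom is a predicate applied to a tuple of terms from H, so the count is the sum over predicates of |H|^arity:
  C: 21^2 = 441;  A: 21;  B: 21
Total ground atoms: 441 + 21 + 21 = 483.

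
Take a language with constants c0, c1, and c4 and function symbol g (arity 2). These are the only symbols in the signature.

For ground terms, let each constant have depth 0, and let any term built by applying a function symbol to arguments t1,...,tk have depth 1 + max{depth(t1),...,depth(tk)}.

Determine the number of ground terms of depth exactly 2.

135

Write N_k for the number of ground terms of depth ≤ k. A term of depth ≤ k is either a constant or a function symbol applied to arguments of depth ≤ k−1, so N_k = 3 + N_{k-1}^2.
N_0 = 3
N_1 = 3 + 3^2 = 12
N_2 = 3 + 12^2 = 147
Terms of depth exactly 2: N_2 − N_1 = 147 − 12 = 135.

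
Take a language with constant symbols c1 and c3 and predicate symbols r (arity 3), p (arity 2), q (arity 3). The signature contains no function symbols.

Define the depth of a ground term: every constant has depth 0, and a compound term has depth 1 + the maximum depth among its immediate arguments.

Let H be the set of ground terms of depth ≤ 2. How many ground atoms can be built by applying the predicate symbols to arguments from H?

20

First count ground terms of depth ≤ 2.
With no function symbols every ground term is a constant, so there are exactly 2 ground terms at every depth bound.
N_0 = 2
N_1 = 2
N_2 = 2
Explicitly: c1, c3.
So |H| = 2.
Ground atoms are formed by filling each argument slot of a predicate with a term from H, so an r-ary predicate gives |H|^r atoms:
  r: 2^3 = 8;  p: 2^2 = 4;  q: 2^3 = 8
Total ground atoms: 8 + 4 + 8 = 20.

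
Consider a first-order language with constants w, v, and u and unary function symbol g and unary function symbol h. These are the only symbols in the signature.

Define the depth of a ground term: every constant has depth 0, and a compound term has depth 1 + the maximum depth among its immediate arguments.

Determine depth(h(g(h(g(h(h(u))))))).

depth(h(u)) = 1 + depth(u) = 1 + 0 = 1
depth(h(h(u))) = 1 + depth(h(u)) = 1 + 1 = 2
depth(g(h(h(u)))) = 1 + depth(h(h(u))) = 1 + 2 = 3
depth(h(g(h(h(u))))) = 1 + depth(g(h(h(u)))) = 1 + 3 = 4
depth(g(h(g(h(h(u)))))) = 1 + depth(h(g(h(h(u))))) = 1 + 4 = 5
depth(h(g(h(g(h(h(u))))))) = 1 + depth(g(h(g(h(h(u)))))) = 1 + 5 = 6

6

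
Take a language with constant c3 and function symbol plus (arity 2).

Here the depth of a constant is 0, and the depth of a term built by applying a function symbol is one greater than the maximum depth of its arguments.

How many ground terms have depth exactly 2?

3

Write N_k for the number of ground terms of depth ≤ k. A term of depth ≤ k is either a constant or a function symbol applied to arguments of depth ≤ k−1, so N_k = 1 + N_{k-1}^2.
N_0 = 1
N_1 = 1 + 1^2 = 2
N_2 = 1 + 2^2 = 5
Terms of depth exactly 2: N_2 − N_1 = 5 − 2 = 3.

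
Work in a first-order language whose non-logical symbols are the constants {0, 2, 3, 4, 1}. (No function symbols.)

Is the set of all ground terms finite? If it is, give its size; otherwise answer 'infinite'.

There are no function symbols, so every ground term is one of the 5 constants.
The Herbrand universe is {0, 2, 3, 4, 1}, which is finite with 5 elements.

5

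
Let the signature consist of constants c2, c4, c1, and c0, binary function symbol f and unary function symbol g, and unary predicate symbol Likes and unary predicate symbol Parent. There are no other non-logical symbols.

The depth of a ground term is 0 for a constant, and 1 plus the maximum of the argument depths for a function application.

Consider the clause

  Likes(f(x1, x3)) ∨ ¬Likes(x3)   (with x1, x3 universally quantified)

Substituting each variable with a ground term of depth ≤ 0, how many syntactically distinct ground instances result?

Ground terms of depth ≤ 0:
  Write N_k for the number of ground terms of depth ≤ k. A term of depth ≤ k is either a constant or a function symbol applied to arguments of depth ≤ k−1, so N_k = 4 + N_{k-1}^2 + N_{k-1}.
  N_0 = 4
So there are 4 ground terms available for substitution.
Each of x1, x3 ranges independently over the available ground terms, and distinct assignments produce distinct instances.
Number of ground instances = 4^2 = 16.

16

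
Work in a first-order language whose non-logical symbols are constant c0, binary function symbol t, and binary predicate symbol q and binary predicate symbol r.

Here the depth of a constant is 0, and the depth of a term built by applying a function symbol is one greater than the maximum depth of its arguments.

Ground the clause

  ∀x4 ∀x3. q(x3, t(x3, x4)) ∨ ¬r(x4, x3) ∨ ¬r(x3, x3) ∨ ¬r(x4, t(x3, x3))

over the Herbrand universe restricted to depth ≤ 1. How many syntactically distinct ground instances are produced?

Ground terms of depth ≤ 1:
  Let N_k count ground terms of depth at most k. Each non-constant term of depth ≤ k is some function symbol applied to depth-≤(k−1) arguments, giving N_k = 1 + N_{k-1}^2.
  N_0 = 1
  N_1 = 1 + 1^2 = 2
So there are 2 ground terms available for substitution.
The body mentions every one of the 2 quantified variables; since ground terms form a free algebra, no two substitutions collapse to the same formula.
Number of ground instances = 2^2 = 4.

4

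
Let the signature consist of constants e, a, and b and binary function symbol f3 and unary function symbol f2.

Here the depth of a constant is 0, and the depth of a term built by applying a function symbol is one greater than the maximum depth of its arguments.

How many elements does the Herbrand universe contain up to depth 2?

Let N_k count ground terms of depth at most k. Each non-constant term of depth ≤ k is some function symbol applied to depth-≤(k−1) arguments, giving N_k = 3 + N_{k-1}^2 + N_{k-1}.
N_0 = 3
N_1 = 3 + 3^2 + 3 = 15
N_2 = 3 + 15^2 + 15 = 243

243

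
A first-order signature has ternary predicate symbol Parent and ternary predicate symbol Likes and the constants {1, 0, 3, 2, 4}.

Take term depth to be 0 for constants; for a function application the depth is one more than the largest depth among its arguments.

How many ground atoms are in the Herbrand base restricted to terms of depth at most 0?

250

First count ground terms of depth ≤ 0.
With no function symbols every ground term is a constant, so there are exactly 5 ground terms at every depth bound.
N_0 = 5
Explicitly: 1, 0, 3, 2, 4.
So |H| = 5.
For each predicate symbol, the number of ground atoms is |H| raised to its arity; summing:
  Parent: 5^3 = 125;  Likes: 5^3 = 125
Total ground atoms: 125 + 125 = 250.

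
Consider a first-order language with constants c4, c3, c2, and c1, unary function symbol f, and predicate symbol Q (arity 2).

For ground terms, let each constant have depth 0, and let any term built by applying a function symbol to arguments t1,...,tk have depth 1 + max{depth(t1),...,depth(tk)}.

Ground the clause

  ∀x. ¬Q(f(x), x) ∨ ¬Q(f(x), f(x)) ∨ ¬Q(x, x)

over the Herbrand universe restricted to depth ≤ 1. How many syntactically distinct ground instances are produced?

Ground terms of depth ≤ 1:
  If N_k denotes the number of depth-≤k ground terms, the 4 constants give N_0 = 4, and each function symbol of arity r contributes N_{k-1}^r new terms at level k: N_k = 4 + N_{k-1}.
  N_0 = 4
  N_1 = 4 + 4 = 8
  Explicitly: c4, c3, c2, c1, f(c4), f(c3), f(c2), f(c1).
So there are 8 ground terms available for substitution.
There is 1 variable to instantiate (x),  occurring in at least one literal, so different choices give different ground instances.
Number of ground instances = 8.

8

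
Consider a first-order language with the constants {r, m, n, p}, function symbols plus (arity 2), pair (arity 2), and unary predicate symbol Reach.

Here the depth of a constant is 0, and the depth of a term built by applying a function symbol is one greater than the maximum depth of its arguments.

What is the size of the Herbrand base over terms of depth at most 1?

36

First count ground terms of depth ≤ 1.
Write N_k for the number of ground terms of depth ≤ k. A term of depth ≤ k is either a constant or a function symbol applied to arguments of depth ≤ k−1, so N_k = 4 + N_{k-1}^2 + N_{k-1}^2.
N_0 = 4
N_1 = 4 + 4^2 + 4^2 = 36
So |H| = 36.
A ground atom is a predicate applied to a tuple of terms from H, so the count is the sum over predicates of |H|^arity:
  Reach: 36
Total ground atoms: 36.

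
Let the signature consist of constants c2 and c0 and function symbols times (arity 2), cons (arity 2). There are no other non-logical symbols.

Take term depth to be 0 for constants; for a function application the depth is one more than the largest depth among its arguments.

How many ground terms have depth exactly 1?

8

Let N_k count ground terms of depth at most k. Each non-constant term of depth ≤ k is some function symbol applied to depth-≤(k−1) arguments, giving N_k = 2 + N_{k-1}^2 + N_{k-1}^2.
N_0 = 2
N_1 = 2 + 2^2 + 2^2 = 10
Terms of depth exactly 1: N_1 − N_0 = 10 − 2 = 8.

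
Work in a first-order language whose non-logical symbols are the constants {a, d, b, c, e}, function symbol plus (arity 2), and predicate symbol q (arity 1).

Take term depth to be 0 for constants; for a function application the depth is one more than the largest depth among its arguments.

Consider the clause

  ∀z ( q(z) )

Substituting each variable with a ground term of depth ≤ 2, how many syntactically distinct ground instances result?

Ground terms of depth ≤ 2:
  Let N_k = |{terms of depth ≤ k}|. Then N_0 = 5 and N_k = 5 + N_{k-1}^2 for k ≥ 1 (one summand per function symbol, arity giving the exponent).
  N_0 = 5
  N_1 = 5 + 5^2 = 30
  N_2 = 5 + 30^2 = 905
So there are 905 ground terms available for substitution.
The body mentions the single quantified variable z; since ground terms form a free algebra, no two substitutions collapse to the same formula.
Number of ground instances = 905.

905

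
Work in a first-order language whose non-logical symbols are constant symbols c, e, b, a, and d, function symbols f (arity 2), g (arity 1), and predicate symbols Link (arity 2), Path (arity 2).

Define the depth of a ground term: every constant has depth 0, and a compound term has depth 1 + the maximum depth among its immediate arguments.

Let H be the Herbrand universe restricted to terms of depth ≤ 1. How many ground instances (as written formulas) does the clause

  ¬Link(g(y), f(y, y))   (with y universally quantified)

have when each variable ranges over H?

Ground terms of depth ≤ 1:
  If N_k denotes the number of depth-≤k ground terms, the 5 constants give N_0 = 5, and each function symbol of arity r contributes N_{k-1}^r new terms at level k: N_k = 5 + N_{k-1}^2 + N_{k-1}.
  N_0 = 5
  N_1 = 5 + 5^2 + 5 = 35
So there are 35 ground terms available for substitution.
There is 1 variable to instantiate (y),  occurring in at least one literal, so different choices give different ground instances.
Number of ground instances = 35.

35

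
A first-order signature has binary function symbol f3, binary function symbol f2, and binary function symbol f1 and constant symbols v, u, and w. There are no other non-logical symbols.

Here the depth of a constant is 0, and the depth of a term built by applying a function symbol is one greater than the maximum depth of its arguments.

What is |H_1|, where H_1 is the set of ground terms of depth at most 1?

Write N_k for the number of ground terms of depth ≤ k. A term of depth ≤ k is either a constant or a function symbol applied to arguments of depth ≤ k−1, so N_k = 3 + N_{k-1}^2 + N_{k-1}^2 + N_{k-1}^2.
N_0 = 3
N_1 = 3 + 3^2 + 3^2 + 3^2 = 30

30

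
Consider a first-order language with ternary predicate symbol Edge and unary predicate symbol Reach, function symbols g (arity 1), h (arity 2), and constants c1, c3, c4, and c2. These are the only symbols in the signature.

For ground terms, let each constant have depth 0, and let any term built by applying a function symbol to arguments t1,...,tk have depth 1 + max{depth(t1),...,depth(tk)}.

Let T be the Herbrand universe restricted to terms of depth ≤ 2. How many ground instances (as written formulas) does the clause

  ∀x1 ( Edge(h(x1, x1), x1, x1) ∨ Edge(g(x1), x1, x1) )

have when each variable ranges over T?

Ground terms of depth ≤ 2:
  Write N_k for the number of ground terms of depth ≤ k. A term of depth ≤ k is either a constant or a function symbol applied to arguments of depth ≤ k−1, so N_k = 4 + N_{k-1} + N_{k-1}^2.
  N_0 = 4
  N_1 = 4 + 4 + 4^2 = 24
  N_2 = 4 + 24 + 24^2 = 604
So there are 604 ground terms available for substitution.
The variable x1 ranges independently over the available ground terms, and distinct assignments produce distinct instances.
Number of ground instances = 604.

604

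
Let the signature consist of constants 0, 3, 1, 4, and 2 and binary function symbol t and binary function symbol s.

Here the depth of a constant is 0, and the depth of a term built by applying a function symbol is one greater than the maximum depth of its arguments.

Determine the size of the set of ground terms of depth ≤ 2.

6055

Count level by level. With function symbols t/2, s/2, the terms of depth ≤ k are the 5 constants together with each function applied to depth-≤(k−1) tuples, so N_k = 5 + N_{k-1}^2 + N_{k-1}^2.
N_0 = 5
N_1 = 5 + 5^2 + 5^2 = 55
N_2 = 5 + 55^2 + 55^2 = 6055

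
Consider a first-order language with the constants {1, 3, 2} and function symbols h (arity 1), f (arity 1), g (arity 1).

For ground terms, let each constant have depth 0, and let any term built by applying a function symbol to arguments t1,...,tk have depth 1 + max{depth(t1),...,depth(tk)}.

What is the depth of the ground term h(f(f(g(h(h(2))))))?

6

depth(h(2)) = 1 + depth(2) = 1 + 0 = 1
depth(h(h(2))) = 1 + depth(h(2)) = 1 + 1 = 2
depth(g(h(h(2)))) = 1 + depth(h(h(2))) = 1 + 2 = 3
depth(f(g(h(h(2))))) = 1 + depth(g(h(h(2)))) = 1 + 3 = 4
depth(f(f(g(h(h(2)))))) = 1 + depth(f(g(h(h(2))))) = 1 + 4 = 5
depth(h(f(f(g(h(h(2))))))) = 1 + depth(f(f(g(h(h(2)))))) = 1 + 5 = 6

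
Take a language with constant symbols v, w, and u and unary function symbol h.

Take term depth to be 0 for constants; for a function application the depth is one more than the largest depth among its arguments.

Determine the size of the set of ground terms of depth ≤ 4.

15

If N_k denotes the number of depth-≤k ground terms, the 3 constants give N_0 = 3, and each function symbol of arity r contributes N_{k-1}^r new terms at level k: N_k = 3 + N_{k-1}.
N_0 = 3
N_1 = 3 + 3 = 6
N_2 = 3 + 6 = 9
N_3 = 3 + 9 = 12
N_4 = 3 + 12 = 15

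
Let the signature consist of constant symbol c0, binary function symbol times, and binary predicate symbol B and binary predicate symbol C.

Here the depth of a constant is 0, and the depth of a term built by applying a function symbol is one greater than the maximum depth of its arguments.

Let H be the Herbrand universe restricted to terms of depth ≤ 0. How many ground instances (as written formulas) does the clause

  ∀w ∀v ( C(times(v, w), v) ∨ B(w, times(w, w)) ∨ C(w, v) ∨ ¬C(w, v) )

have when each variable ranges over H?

1

Ground terms of depth ≤ 0:
  Let N_k count ground terms of depth at most k. Each non-constant term of depth ≤ k is some function symbol applied to depth-≤(k−1) arguments, giving N_k = 1 + N_{k-1}^2.
  N_0 = 1
  Explicitly: c0.
So there is exactly 1 ground term available for substitution.
There are 2 variables to instantiate (w, v), each occurring in at least one literal, so different choices give different ground instances.
Number of ground instances = 1^2 = 1.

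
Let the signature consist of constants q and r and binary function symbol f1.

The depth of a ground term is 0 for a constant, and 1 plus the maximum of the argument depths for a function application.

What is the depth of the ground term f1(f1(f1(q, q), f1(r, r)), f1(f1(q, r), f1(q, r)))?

3

depth(f1(q, q)) = 1 + max(0, 0) = 1
depth(f1(r, r)) = 1 + max(0, 0) = 1
depth(f1(f1(q, q), f1(r, r))) = 1 + max(1, 1) = 2
depth(f1(q, r)) = 1 + max(0, 0) = 1
depth(f1(f1(q, r), f1(q, r))) = 1 + max(1, 1) = 2
depth(f1(f1(f1(q, q), f1(r, r)), f1(f1(q, r), f1(q, r)))) = 1 + max(2, 2) = 3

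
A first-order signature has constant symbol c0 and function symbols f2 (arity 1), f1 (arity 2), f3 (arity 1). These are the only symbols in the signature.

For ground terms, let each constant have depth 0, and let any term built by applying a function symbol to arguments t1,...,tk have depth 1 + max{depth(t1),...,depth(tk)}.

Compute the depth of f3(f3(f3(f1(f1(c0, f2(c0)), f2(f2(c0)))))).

depth(f2(c0)) = 1 + depth(c0) = 1 + 0 = 1
depth(f1(c0, f2(c0))) = 1 + max(0, 1) = 2
depth(f2(f2(c0))) = 1 + depth(f2(c0)) = 1 + 1 = 2
depth(f1(f1(c0, f2(c0)), f2(f2(c0)))) = 1 + max(2, 2) = 3
depth(f3(f1(f1(c0, f2(c0)), f2(f2(c0))))) = 1 + depth(f1(f1(c0, f2(c0)), f2(f2(c0)))) = 1 + 3 = 4
depth(f3(f3(f1(f1(c0, f2(c0)), f2(f2(c0)))))) = 1 + depth(f3(f1(f1(c0, f2(c0)), f2(f2(c0))))) = 1 + 4 = 5
depth(f3(f3(f3(f1(f1(c0, f2(c0)), f2(f2(c0))))))) = 1 + depth(f3(f3(f1(f1(c0, f2(c0)), f2(f2(c0)))))) = 1 + 5 = 6

6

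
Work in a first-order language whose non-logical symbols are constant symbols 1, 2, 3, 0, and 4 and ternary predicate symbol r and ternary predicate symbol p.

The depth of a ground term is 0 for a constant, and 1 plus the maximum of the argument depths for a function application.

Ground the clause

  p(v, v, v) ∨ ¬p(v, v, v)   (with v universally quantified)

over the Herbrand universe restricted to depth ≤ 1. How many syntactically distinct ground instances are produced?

5

Ground terms of depth ≤ 1:
  With no function symbols every ground term is a constant, so there are exactly 5 ground terms at every depth bound.
  N_0 = 5
  N_1 = 5
  Explicitly: 1, 2, 3, 0, 4.
So there are 5 ground terms available for substitution.
The clause has 1 distinct variable (v), which appears in the body. In the free term algebra distinct substitutions yield syntactically distinct ground instances.
Number of ground instances = 5.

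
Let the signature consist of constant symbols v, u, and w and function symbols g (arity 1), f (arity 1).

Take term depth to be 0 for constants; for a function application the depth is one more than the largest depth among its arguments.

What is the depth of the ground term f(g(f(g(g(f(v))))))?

depth(f(v)) = 1 + depth(v) = 1 + 0 = 1
depth(g(f(v))) = 1 + depth(f(v)) = 1 + 1 = 2
depth(g(g(f(v)))) = 1 + depth(g(f(v))) = 1 + 2 = 3
depth(f(g(g(f(v))))) = 1 + depth(g(g(f(v)))) = 1 + 3 = 4
depth(g(f(g(g(f(v)))))) = 1 + depth(f(g(g(f(v))))) = 1 + 4 = 5
depth(f(g(f(g(g(f(v))))))) = 1 + depth(g(f(g(g(f(v)))))) = 1 + 5 = 6

6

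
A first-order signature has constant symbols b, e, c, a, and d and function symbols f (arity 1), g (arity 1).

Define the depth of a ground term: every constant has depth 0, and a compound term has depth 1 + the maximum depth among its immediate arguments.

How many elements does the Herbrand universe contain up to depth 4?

If N_k denotes the number of depth-≤k ground terms, the 5 constants give N_0 = 5, and each function symbol of arity r contributes N_{k-1}^r new terms at level k: N_k = 5 + N_{k-1} + N_{k-1}.
N_0 = 5
N_1 = 5 + 5 + 5 = 15
N_2 = 5 + 15 + 15 = 35
N_3 = 5 + 35 + 35 = 75
N_4 = 5 + 75 + 75 = 155

155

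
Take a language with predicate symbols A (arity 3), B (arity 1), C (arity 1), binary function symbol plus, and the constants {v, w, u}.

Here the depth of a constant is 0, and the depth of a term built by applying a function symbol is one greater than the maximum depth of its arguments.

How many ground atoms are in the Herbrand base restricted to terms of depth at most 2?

3176817

First count ground terms of depth ≤ 2.
Count level by level. With function symbols plus/2, the terms of depth ≤ k are the 3 constants together with each function applied to depth-≤(k−1) tuples, so N_k = 3 + N_{k-1}^2.
N_0 = 3
N_1 = 3 + 3^2 = 12
N_2 = 3 + 12^2 = 147
So |H| = 147.
For each predicate symbol, the number of ground atoms is |H| raised to its arity; summing:
  A: 147^3 = 3176523;  B: 147;  C: 147
Total ground atoms: 3176523 + 147 + 147 = 3176817.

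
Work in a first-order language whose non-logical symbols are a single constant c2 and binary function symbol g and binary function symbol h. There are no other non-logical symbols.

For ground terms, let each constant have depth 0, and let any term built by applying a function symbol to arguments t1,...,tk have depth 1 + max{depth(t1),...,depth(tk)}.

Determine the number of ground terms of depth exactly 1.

Count level by level. With function symbols g/2, h/2, the terms of depth ≤ k are the 1 constant together with each function applied to depth-≤(k−1) tuples, so N_k = 1 + N_{k-1}^2 + N_{k-1}^2.
N_0 = 1
N_1 = 1 + 1^2 + 1^2 = 3
Terms of depth exactly 1: N_1 − N_0 = 3 − 1 = 2.

2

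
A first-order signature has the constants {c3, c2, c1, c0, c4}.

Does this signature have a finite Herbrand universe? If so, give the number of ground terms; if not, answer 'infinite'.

There are no function symbols, so every ground term is one of the 5 constants.
The Herbrand universe is {c3, c2, c1, c0, c4}, which is finite with 5 elements.

5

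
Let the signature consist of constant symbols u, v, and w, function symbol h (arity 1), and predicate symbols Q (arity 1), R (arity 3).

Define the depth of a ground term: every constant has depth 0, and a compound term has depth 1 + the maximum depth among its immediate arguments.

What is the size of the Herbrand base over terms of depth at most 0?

First count ground terms of depth ≤ 0.
Count level by level. With function symbols h/1, the terms of depth ≤ k are the 3 constants together with each function applied to depth-≤(k−1) tuples, so N_k = 3 + N_{k-1}.
N_0 = 3
So |H| = 3.
For each predicate symbol, the number of ground atoms is |H| raised to its arity; summing:
  Q: 3;  R: 3^3 = 27
Total ground atoms: 3 + 27 = 30.

30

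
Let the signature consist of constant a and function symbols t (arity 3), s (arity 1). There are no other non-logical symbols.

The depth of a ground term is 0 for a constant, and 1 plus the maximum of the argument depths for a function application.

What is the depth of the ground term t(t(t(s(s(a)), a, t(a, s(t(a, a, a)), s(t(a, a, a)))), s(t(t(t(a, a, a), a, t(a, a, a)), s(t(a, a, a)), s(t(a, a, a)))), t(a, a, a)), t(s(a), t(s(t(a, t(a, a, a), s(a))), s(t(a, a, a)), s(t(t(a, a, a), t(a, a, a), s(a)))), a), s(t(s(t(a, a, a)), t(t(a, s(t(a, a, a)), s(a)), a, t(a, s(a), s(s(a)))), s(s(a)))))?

depth(s(a)) = 1 + depth(a) = 1 + 0 = 1
depth(s(s(a))) = 1 + depth(s(a)) = 1 + 1 = 2
depth(t(a, a, a)) = 1 + max(0, 0, 0) = 1
depth(s(t(a, a, a))) = 1 + depth(t(a, a, a)) = 1 + 1 = 2
depth(t(a, s(t(a, a, a)), s(t(a, a, a)))) = 1 + max(0, 2, 2) = 3
depth(t(s(s(a)), a, t(a, s(t(a, a, a)), s(t(a, a, a))))) = 1 + max(2, 0, 3) = 4
depth(t(t(a, a, a), a, t(a, a, a))) = 1 + max(1, 0, 1) = 2
depth(t(t(t(a, a, a), a, t(a, a, a)), s(t(a, a, a)), s(t(a, a, a)))) = 1 + max(2, 2, 2) = 3
depth(s(t(t(t(a, a, a), a, t(a, a, a)), s(t(a, a, a)), s(t(a, a, a))))) = 1 + depth(t(t(t(a, a, a), a, t(a, a, a)), s(t(a, a, a)), s(t(a, a, a)))) = 1 + 3 = 4
depth(t(t(s(s(a)), a, t(a, s(t(a, a, a)), s(t(a, a, a)))), s(t(t(t(a, a, a), a, t(a, a, a)), s(t(a, a, a)), s(t(a, a, a)))), t(a, a, a))) = 1 + max(4, 4, 1) = 5
depth(t(a, t(a, a, a), s(a))) = 1 + max(0, 1, 1) = 2
depth(s(t(a, t(a, a, a), s(a)))) = 1 + depth(t(a, t(a, a, a), s(a))) = 1 + 2 = 3
depth(t(t(a, a, a), t(a, a, a), s(a))) = 1 + max(1, 1, 1) = 2
depth(s(t(t(a, a, a), t(a, a, a), s(a)))) = 1 + depth(t(t(a, a, a), t(a, a, a), s(a))) = 1 + 2 = 3
depth(t(s(t(a, t(a, a, a), s(a))), s(t(a, a, a)), s(t(t(a, a, a), t(a, a, a), s(a))))) = 1 + max(3, 2, 3) = 4
depth(t(s(a), t(s(t(a, t(a, a, a), s(a))), s(t(a, a, a)), s(t(t(a, a, a), t(a, a, a), s(a)))), a)) = 1 + max(1, 4, 0) = 5
depth(t(a, s(t(a, a, a)), s(a))) = 1 + max(0, 2, 1) = 3
depth(t(a, s(a), s(s(a)))) = 1 + max(0, 1, 2) = 3
depth(t(t(a, s(t(a, a, a)), s(a)), a, t(a, s(a), s(s(a))))) = 1 + max(3, 0, 3) = 4
depth(t(s(t(a, a, a)), t(t(a, s(t(a, a, a)), s(a)), a, t(a, s(a), s(s(a)))), s(s(a)))) = 1 + max(2, 4, 2) = 5
depth(s(t(s(t(a, a, a)), t(t(a, s(t(a, a, a)), s(a)), a, t(a, s(a), s(s(a)))), s(s(a))))) = 1 + depth(t(s(t(a, a, a)), t(t(a, s(t(a, a, a)), s(a)), a, t(a, s(a), s(s(a)))), s(s(a)))) = 1 + 5 = 6
depth(t(t(t(s(s(a)), a, t(a, s(t(a, a, a)), s(t(a, a, a)))), s(t(t(t(a, a, a), a, t(a, a, a)), s(t(a, a, a)), s(t(a, a, a)))), t(a, a, a)), t(s(a), t(s(t(a, t(a, a, a), s(a))), s(t(a, a, a)), s(t(t(a, a, a), t(a, a, a), s(a)))), a), s(t(s(t(a, a, a)), t(t(a, s(t(a, a, a)), s(a)), a, t(a, s(a), s(s(a)))), s(s(a)))))) = 1 + max(5, 5, 6) = 7

7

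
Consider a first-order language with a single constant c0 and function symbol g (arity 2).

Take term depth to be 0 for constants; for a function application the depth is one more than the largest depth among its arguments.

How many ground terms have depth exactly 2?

Count level by level. With function symbols g/2, the terms of depth ≤ k are the 1 constant together with each function applied to depth-≤(k−1) tuples, so N_k = 1 + N_{k-1}^2.
N_0 = 1
N_1 = 1 + 1^2 = 2
N_2 = 1 + 2^2 = 5
Terms of depth exactly 2: N_2 − N_1 = 5 − 2 = 3.

3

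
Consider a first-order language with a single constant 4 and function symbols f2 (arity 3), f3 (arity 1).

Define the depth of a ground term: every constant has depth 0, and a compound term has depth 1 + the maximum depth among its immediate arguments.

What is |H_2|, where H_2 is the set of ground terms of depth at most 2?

Let N_k = |{terms of depth ≤ k}|. Then N_0 = 1 and N_k = 1 + N_{k-1}^3 + N_{k-1} for k ≥ 1 (one summand per function symbol, arity giving the exponent).
N_0 = 1
N_1 = 1 + 1^3 + 1 = 3
N_2 = 1 + 3^3 + 3 = 31

31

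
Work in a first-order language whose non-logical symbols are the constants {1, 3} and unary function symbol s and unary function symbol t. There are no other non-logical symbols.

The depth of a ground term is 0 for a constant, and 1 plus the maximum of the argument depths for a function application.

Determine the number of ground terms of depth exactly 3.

Let N_k count ground terms of depth at most k. Each non-constant term of depth ≤ k is some function symbol applied to depth-≤(k−1) arguments, giving N_k = 2 + N_{k-1} + N_{k-1}.
N_0 = 2
N_1 = 2 + 2 + 2 = 6
N_2 = 2 + 6 + 6 = 14
N_3 = 2 + 14 + 14 = 30
Terms of depth exactly 3: N_3 − N_2 = 30 − 14 = 16.

16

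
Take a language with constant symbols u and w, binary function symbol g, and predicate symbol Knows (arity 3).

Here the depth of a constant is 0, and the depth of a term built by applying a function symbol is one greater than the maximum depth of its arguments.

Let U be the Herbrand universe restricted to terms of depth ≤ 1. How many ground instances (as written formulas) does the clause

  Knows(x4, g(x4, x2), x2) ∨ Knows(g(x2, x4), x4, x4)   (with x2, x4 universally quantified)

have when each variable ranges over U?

Ground terms of depth ≤ 1:
  Write N_k for the number of ground terms of depth ≤ k. A term of depth ≤ k is either a constant or a function symbol applied to arguments of depth ≤ k−1, so N_k = 2 + N_{k-1}^2.
  N_0 = 2
  N_1 = 2 + 2^2 = 6
So there are 6 ground terms available for substitution.
The body mentions every one of the 2 quantified variables; since ground terms form a free algebra, no two substitutions collapse to the same formula.
Number of ground instances = 6^2 = 36.

36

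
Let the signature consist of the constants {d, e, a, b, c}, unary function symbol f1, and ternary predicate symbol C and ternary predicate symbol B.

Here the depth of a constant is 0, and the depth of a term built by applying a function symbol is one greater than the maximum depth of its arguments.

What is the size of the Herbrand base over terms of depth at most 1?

First count ground terms of depth ≤ 1.
Let N_k count ground terms of depth at most k. Each non-constant term of depth ≤ k is some function symbol applied to depth-≤(k−1) arguments, giving N_k = 5 + N_{k-1}.
N_0 = 5
N_1 = 5 + 5 = 10
Explicitly: d, e, a, b, c, f1(d), f1(e), f1(a), f1(b), f1(c).
So |H| = 10.
Each predicate of arity r yields |H|^r ground atoms (one per choice of an r-tuple from H):
  C: 10^3 = 1000;  B: 10^3 = 1000
Total ground atoms: 1000 + 1000 = 2000.

2000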